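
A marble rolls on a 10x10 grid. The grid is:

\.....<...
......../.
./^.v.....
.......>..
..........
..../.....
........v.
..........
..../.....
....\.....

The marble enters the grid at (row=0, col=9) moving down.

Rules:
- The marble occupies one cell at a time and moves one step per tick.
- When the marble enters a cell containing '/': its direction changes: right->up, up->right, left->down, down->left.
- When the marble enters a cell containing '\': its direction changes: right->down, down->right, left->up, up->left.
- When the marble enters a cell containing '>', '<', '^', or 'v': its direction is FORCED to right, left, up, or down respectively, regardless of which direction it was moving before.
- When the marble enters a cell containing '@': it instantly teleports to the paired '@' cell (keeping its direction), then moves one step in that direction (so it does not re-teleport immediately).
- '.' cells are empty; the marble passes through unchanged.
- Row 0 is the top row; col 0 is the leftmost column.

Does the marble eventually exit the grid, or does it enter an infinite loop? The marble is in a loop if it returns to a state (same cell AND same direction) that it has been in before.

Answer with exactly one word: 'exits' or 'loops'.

Answer: exits

Derivation:
Step 1: enter (0,9), '.' pass, move down to (1,9)
Step 2: enter (1,9), '.' pass, move down to (2,9)
Step 3: enter (2,9), '.' pass, move down to (3,9)
Step 4: enter (3,9), '.' pass, move down to (4,9)
Step 5: enter (4,9), '.' pass, move down to (5,9)
Step 6: enter (5,9), '.' pass, move down to (6,9)
Step 7: enter (6,9), '.' pass, move down to (7,9)
Step 8: enter (7,9), '.' pass, move down to (8,9)
Step 9: enter (8,9), '.' pass, move down to (9,9)
Step 10: enter (9,9), '.' pass, move down to (10,9)
Step 11: at (10,9) — EXIT via bottom edge, pos 9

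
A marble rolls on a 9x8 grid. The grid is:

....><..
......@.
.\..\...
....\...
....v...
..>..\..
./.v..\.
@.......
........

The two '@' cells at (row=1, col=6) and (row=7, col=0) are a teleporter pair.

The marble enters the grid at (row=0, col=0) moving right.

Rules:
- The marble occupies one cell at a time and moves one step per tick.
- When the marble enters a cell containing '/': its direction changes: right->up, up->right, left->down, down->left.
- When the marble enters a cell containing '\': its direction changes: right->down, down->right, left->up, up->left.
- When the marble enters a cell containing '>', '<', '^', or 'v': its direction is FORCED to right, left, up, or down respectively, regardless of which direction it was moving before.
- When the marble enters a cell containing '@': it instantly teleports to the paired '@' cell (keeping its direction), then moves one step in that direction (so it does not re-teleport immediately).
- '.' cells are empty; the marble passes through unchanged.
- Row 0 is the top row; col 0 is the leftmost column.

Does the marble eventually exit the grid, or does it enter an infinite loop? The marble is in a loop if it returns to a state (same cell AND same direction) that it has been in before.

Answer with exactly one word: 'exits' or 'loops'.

Step 1: enter (0,0), '.' pass, move right to (0,1)
Step 2: enter (0,1), '.' pass, move right to (0,2)
Step 3: enter (0,2), '.' pass, move right to (0,3)
Step 4: enter (0,3), '.' pass, move right to (0,4)
Step 5: enter (0,4), '>' forces right->right, move right to (0,5)
Step 6: enter (0,5), '<' forces right->left, move left to (0,4)
Step 7: enter (0,4), '>' forces left->right, move right to (0,5)
Step 8: at (0,5) dir=right — LOOP DETECTED (seen before)

Answer: loops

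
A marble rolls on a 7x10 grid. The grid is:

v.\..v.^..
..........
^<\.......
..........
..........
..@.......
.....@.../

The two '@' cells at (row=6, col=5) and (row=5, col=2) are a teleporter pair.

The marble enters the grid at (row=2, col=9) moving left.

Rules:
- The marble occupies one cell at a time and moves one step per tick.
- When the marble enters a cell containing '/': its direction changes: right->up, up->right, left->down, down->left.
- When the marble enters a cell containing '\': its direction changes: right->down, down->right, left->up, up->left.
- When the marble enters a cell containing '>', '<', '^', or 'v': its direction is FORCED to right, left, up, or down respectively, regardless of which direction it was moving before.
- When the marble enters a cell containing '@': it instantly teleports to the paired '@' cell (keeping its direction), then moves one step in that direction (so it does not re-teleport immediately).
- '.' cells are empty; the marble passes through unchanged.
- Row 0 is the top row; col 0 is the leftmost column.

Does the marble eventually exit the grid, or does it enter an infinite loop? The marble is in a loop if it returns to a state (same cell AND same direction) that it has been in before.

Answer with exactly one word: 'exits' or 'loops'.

Answer: loops

Derivation:
Step 1: enter (2,9), '.' pass, move left to (2,8)
Step 2: enter (2,8), '.' pass, move left to (2,7)
Step 3: enter (2,7), '.' pass, move left to (2,6)
Step 4: enter (2,6), '.' pass, move left to (2,5)
Step 5: enter (2,5), '.' pass, move left to (2,4)
Step 6: enter (2,4), '.' pass, move left to (2,3)
Step 7: enter (2,3), '.' pass, move left to (2,2)
Step 8: enter (2,2), '\' deflects left->up, move up to (1,2)
Step 9: enter (1,2), '.' pass, move up to (0,2)
Step 10: enter (0,2), '\' deflects up->left, move left to (0,1)
Step 11: enter (0,1), '.' pass, move left to (0,0)
Step 12: enter (0,0), 'v' forces left->down, move down to (1,0)
Step 13: enter (1,0), '.' pass, move down to (2,0)
Step 14: enter (2,0), '^' forces down->up, move up to (1,0)
Step 15: enter (1,0), '.' pass, move up to (0,0)
Step 16: enter (0,0), 'v' forces up->down, move down to (1,0)
Step 17: at (1,0) dir=down — LOOP DETECTED (seen before)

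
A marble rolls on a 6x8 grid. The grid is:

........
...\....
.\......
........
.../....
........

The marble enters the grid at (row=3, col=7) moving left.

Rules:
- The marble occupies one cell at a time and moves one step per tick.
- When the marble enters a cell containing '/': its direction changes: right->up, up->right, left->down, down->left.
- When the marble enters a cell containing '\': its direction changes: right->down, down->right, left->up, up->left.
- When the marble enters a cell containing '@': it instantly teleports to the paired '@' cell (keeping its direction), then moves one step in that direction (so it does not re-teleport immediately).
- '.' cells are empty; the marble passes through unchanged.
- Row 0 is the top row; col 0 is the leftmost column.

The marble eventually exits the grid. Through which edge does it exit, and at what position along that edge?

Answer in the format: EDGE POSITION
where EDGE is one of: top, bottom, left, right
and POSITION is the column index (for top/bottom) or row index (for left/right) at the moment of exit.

Answer: left 3

Derivation:
Step 1: enter (3,7), '.' pass, move left to (3,6)
Step 2: enter (3,6), '.' pass, move left to (3,5)
Step 3: enter (3,5), '.' pass, move left to (3,4)
Step 4: enter (3,4), '.' pass, move left to (3,3)
Step 5: enter (3,3), '.' pass, move left to (3,2)
Step 6: enter (3,2), '.' pass, move left to (3,1)
Step 7: enter (3,1), '.' pass, move left to (3,0)
Step 8: enter (3,0), '.' pass, move left to (3,-1)
Step 9: at (3,-1) — EXIT via left edge, pos 3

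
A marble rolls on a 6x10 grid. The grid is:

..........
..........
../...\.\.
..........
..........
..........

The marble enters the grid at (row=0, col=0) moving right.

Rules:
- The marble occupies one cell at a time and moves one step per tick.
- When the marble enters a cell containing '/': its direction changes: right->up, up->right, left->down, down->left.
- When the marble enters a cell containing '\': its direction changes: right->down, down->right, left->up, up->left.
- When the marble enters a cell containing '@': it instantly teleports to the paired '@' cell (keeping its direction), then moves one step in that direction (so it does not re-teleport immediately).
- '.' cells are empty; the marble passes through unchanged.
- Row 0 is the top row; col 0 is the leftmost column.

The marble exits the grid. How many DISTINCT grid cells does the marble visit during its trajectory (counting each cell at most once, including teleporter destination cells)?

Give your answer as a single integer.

Answer: 10

Derivation:
Step 1: enter (0,0), '.' pass, move right to (0,1)
Step 2: enter (0,1), '.' pass, move right to (0,2)
Step 3: enter (0,2), '.' pass, move right to (0,3)
Step 4: enter (0,3), '.' pass, move right to (0,4)
Step 5: enter (0,4), '.' pass, move right to (0,5)
Step 6: enter (0,5), '.' pass, move right to (0,6)
Step 7: enter (0,6), '.' pass, move right to (0,7)
Step 8: enter (0,7), '.' pass, move right to (0,8)
Step 9: enter (0,8), '.' pass, move right to (0,9)
Step 10: enter (0,9), '.' pass, move right to (0,10)
Step 11: at (0,10) — EXIT via right edge, pos 0
Distinct cells visited: 10 (path length 10)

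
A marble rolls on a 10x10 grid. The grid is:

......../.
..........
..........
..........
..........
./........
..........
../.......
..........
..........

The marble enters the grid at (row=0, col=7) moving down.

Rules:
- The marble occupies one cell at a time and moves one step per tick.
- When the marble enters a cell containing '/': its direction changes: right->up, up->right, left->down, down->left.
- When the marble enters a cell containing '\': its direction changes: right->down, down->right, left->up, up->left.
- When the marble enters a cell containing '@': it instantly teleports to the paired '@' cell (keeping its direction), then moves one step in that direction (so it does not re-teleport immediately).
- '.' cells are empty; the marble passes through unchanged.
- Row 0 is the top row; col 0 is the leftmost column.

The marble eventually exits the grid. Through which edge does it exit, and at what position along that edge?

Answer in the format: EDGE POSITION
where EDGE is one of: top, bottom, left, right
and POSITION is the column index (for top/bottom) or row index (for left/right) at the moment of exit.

Answer: bottom 7

Derivation:
Step 1: enter (0,7), '.' pass, move down to (1,7)
Step 2: enter (1,7), '.' pass, move down to (2,7)
Step 3: enter (2,7), '.' pass, move down to (3,7)
Step 4: enter (3,7), '.' pass, move down to (4,7)
Step 5: enter (4,7), '.' pass, move down to (5,7)
Step 6: enter (5,7), '.' pass, move down to (6,7)
Step 7: enter (6,7), '.' pass, move down to (7,7)
Step 8: enter (7,7), '.' pass, move down to (8,7)
Step 9: enter (8,7), '.' pass, move down to (9,7)
Step 10: enter (9,7), '.' pass, move down to (10,7)
Step 11: at (10,7) — EXIT via bottom edge, pos 7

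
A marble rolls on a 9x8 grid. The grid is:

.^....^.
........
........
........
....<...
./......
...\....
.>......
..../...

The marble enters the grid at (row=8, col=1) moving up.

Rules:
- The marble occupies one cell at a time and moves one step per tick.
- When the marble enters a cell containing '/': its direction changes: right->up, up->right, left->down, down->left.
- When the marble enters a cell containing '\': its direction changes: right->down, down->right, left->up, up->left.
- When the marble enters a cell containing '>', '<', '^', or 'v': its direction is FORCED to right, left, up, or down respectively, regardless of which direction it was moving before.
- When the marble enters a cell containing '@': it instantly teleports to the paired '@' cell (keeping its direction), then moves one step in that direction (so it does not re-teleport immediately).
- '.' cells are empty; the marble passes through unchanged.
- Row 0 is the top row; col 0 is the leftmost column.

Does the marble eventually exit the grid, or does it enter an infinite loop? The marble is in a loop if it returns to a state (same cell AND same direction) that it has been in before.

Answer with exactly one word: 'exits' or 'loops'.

Step 1: enter (8,1), '.' pass, move up to (7,1)
Step 2: enter (7,1), '>' forces up->right, move right to (7,2)
Step 3: enter (7,2), '.' pass, move right to (7,3)
Step 4: enter (7,3), '.' pass, move right to (7,4)
Step 5: enter (7,4), '.' pass, move right to (7,5)
Step 6: enter (7,5), '.' pass, move right to (7,6)
Step 7: enter (7,6), '.' pass, move right to (7,7)
Step 8: enter (7,7), '.' pass, move right to (7,8)
Step 9: at (7,8) — EXIT via right edge, pos 7

Answer: exits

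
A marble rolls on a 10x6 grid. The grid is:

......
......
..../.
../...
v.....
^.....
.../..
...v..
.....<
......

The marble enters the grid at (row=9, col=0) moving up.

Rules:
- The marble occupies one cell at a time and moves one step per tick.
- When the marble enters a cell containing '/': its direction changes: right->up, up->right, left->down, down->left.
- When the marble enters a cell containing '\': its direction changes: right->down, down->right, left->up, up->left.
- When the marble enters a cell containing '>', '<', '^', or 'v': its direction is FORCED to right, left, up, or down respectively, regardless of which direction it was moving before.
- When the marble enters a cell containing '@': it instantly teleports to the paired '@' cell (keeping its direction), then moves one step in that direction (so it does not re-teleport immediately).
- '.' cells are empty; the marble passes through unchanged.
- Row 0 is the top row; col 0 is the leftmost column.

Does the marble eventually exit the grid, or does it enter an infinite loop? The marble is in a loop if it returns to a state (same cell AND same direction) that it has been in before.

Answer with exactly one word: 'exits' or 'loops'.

Step 1: enter (9,0), '.' pass, move up to (8,0)
Step 2: enter (8,0), '.' pass, move up to (7,0)
Step 3: enter (7,0), '.' pass, move up to (6,0)
Step 4: enter (6,0), '.' pass, move up to (5,0)
Step 5: enter (5,0), '^' forces up->up, move up to (4,0)
Step 6: enter (4,0), 'v' forces up->down, move down to (5,0)
Step 7: enter (5,0), '^' forces down->up, move up to (4,0)
Step 8: at (4,0) dir=up — LOOP DETECTED (seen before)

Answer: loops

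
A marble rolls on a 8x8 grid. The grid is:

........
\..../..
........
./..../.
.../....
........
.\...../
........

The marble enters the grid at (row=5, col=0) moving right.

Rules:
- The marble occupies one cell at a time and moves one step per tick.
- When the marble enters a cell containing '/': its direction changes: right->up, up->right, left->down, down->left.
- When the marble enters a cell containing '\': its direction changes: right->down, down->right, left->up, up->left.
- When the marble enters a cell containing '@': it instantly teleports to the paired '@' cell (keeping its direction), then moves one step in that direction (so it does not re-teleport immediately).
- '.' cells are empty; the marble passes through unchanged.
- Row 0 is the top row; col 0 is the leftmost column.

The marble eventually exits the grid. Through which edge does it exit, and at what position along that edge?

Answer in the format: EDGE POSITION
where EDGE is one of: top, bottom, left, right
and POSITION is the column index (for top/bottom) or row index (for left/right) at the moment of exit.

Step 1: enter (5,0), '.' pass, move right to (5,1)
Step 2: enter (5,1), '.' pass, move right to (5,2)
Step 3: enter (5,2), '.' pass, move right to (5,3)
Step 4: enter (5,3), '.' pass, move right to (5,4)
Step 5: enter (5,4), '.' pass, move right to (5,5)
Step 6: enter (5,5), '.' pass, move right to (5,6)
Step 7: enter (5,6), '.' pass, move right to (5,7)
Step 8: enter (5,7), '.' pass, move right to (5,8)
Step 9: at (5,8) — EXIT via right edge, pos 5

Answer: right 5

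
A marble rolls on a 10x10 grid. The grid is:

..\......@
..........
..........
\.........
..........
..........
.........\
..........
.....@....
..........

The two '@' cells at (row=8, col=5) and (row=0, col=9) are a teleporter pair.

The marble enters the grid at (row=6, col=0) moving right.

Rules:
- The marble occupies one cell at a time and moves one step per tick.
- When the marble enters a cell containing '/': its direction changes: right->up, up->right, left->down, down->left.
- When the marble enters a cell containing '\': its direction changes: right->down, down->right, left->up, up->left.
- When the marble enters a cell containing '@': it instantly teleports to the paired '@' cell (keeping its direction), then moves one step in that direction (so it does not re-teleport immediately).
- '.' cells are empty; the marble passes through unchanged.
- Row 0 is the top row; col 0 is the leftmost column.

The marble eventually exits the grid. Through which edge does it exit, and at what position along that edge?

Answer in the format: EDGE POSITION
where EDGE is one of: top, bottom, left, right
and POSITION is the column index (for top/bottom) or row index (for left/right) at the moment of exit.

Step 1: enter (6,0), '.' pass, move right to (6,1)
Step 2: enter (6,1), '.' pass, move right to (6,2)
Step 3: enter (6,2), '.' pass, move right to (6,3)
Step 4: enter (6,3), '.' pass, move right to (6,4)
Step 5: enter (6,4), '.' pass, move right to (6,5)
Step 6: enter (6,5), '.' pass, move right to (6,6)
Step 7: enter (6,6), '.' pass, move right to (6,7)
Step 8: enter (6,7), '.' pass, move right to (6,8)
Step 9: enter (6,8), '.' pass, move right to (6,9)
Step 10: enter (6,9), '\' deflects right->down, move down to (7,9)
Step 11: enter (7,9), '.' pass, move down to (8,9)
Step 12: enter (8,9), '.' pass, move down to (9,9)
Step 13: enter (9,9), '.' pass, move down to (10,9)
Step 14: at (10,9) — EXIT via bottom edge, pos 9

Answer: bottom 9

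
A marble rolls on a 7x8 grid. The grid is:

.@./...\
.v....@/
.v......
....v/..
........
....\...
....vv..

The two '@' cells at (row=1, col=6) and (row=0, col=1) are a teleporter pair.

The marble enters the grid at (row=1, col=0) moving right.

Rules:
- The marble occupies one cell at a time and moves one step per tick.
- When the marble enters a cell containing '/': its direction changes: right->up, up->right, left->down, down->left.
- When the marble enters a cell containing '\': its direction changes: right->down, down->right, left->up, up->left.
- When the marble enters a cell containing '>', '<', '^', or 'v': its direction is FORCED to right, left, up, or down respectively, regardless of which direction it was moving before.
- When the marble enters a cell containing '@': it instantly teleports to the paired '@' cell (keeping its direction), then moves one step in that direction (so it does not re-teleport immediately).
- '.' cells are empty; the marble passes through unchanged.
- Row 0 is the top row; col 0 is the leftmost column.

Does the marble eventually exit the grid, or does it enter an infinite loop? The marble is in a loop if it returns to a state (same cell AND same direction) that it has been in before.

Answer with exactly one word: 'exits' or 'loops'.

Step 1: enter (1,0), '.' pass, move right to (1,1)
Step 2: enter (1,1), 'v' forces right->down, move down to (2,1)
Step 3: enter (2,1), 'v' forces down->down, move down to (3,1)
Step 4: enter (3,1), '.' pass, move down to (4,1)
Step 5: enter (4,1), '.' pass, move down to (5,1)
Step 6: enter (5,1), '.' pass, move down to (6,1)
Step 7: enter (6,1), '.' pass, move down to (7,1)
Step 8: at (7,1) — EXIT via bottom edge, pos 1

Answer: exits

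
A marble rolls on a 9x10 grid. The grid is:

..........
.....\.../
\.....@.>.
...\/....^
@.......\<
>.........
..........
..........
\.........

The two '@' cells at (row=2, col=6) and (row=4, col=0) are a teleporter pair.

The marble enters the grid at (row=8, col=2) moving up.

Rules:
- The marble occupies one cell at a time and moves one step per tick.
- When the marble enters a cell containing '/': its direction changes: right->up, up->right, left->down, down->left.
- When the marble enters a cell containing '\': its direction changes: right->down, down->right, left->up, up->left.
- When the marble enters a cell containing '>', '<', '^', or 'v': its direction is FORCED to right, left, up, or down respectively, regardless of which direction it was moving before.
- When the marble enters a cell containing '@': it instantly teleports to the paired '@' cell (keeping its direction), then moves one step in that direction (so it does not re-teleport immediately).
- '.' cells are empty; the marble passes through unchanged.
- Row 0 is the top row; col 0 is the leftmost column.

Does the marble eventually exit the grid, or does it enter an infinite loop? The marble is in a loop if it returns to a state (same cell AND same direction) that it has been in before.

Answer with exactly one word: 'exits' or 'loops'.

Step 1: enter (8,2), '.' pass, move up to (7,2)
Step 2: enter (7,2), '.' pass, move up to (6,2)
Step 3: enter (6,2), '.' pass, move up to (5,2)
Step 4: enter (5,2), '.' pass, move up to (4,2)
Step 5: enter (4,2), '.' pass, move up to (3,2)
Step 6: enter (3,2), '.' pass, move up to (2,2)
Step 7: enter (2,2), '.' pass, move up to (1,2)
Step 8: enter (1,2), '.' pass, move up to (0,2)
Step 9: enter (0,2), '.' pass, move up to (-1,2)
Step 10: at (-1,2) — EXIT via top edge, pos 2

Answer: exits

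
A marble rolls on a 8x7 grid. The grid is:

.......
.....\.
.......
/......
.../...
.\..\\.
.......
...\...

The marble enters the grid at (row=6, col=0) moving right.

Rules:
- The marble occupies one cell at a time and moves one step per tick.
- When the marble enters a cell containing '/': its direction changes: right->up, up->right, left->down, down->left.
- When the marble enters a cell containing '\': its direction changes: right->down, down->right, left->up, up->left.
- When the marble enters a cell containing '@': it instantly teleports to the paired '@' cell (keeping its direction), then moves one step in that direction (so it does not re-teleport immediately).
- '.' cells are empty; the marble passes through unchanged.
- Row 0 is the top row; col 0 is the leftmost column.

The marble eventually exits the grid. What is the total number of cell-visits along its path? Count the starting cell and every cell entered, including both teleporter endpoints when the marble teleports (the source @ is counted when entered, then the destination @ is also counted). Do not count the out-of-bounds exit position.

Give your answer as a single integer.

Step 1: enter (6,0), '.' pass, move right to (6,1)
Step 2: enter (6,1), '.' pass, move right to (6,2)
Step 3: enter (6,2), '.' pass, move right to (6,3)
Step 4: enter (6,3), '.' pass, move right to (6,4)
Step 5: enter (6,4), '.' pass, move right to (6,5)
Step 6: enter (6,5), '.' pass, move right to (6,6)
Step 7: enter (6,6), '.' pass, move right to (6,7)
Step 8: at (6,7) — EXIT via right edge, pos 6
Path length (cell visits): 7

Answer: 7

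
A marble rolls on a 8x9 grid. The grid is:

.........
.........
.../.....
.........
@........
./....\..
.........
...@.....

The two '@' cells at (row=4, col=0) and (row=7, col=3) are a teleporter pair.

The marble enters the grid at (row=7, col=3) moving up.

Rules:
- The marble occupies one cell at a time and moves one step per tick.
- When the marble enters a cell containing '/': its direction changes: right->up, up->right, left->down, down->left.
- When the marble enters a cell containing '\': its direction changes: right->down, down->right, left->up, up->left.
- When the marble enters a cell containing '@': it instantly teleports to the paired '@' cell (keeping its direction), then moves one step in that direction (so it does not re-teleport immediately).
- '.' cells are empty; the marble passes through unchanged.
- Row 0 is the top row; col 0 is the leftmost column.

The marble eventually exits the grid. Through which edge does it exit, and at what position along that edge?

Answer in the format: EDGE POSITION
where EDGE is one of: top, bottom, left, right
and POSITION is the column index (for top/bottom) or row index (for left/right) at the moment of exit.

Step 1: enter (7,3), '@' teleport (7,3)->(4,0), also enter (4,0), move up to (3,0)
Step 2: enter (3,0), '.' pass, move up to (2,0)
Step 3: enter (2,0), '.' pass, move up to (1,0)
Step 4: enter (1,0), '.' pass, move up to (0,0)
Step 5: enter (0,0), '.' pass, move up to (-1,0)
Step 6: at (-1,0) — EXIT via top edge, pos 0

Answer: top 0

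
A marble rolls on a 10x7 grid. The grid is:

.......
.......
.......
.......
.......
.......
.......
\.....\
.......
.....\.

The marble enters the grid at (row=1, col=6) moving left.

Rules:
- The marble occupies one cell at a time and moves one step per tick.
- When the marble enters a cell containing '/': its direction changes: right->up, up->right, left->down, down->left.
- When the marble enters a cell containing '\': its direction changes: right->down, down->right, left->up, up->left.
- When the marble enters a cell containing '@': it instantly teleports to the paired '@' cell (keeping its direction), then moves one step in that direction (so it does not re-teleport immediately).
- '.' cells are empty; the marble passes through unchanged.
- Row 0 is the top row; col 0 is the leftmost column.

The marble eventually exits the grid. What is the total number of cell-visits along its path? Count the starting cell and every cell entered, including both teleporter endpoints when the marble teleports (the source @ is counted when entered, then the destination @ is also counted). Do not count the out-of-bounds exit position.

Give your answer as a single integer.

Step 1: enter (1,6), '.' pass, move left to (1,5)
Step 2: enter (1,5), '.' pass, move left to (1,4)
Step 3: enter (1,4), '.' pass, move left to (1,3)
Step 4: enter (1,3), '.' pass, move left to (1,2)
Step 5: enter (1,2), '.' pass, move left to (1,1)
Step 6: enter (1,1), '.' pass, move left to (1,0)
Step 7: enter (1,0), '.' pass, move left to (1,-1)
Step 8: at (1,-1) — EXIT via left edge, pos 1
Path length (cell visits): 7

Answer: 7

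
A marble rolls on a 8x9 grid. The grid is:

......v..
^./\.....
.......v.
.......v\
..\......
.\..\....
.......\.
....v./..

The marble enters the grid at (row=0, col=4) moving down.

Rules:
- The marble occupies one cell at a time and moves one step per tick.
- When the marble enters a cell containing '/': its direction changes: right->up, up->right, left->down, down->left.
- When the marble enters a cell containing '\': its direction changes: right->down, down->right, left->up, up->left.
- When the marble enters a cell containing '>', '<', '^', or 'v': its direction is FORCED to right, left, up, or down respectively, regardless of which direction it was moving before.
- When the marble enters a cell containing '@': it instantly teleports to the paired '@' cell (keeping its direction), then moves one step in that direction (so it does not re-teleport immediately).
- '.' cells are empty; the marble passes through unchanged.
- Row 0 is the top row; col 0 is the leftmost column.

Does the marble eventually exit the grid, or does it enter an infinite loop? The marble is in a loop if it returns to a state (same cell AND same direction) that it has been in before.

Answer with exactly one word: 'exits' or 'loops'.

Step 1: enter (0,4), '.' pass, move down to (1,4)
Step 2: enter (1,4), '.' pass, move down to (2,4)
Step 3: enter (2,4), '.' pass, move down to (3,4)
Step 4: enter (3,4), '.' pass, move down to (4,4)
Step 5: enter (4,4), '.' pass, move down to (5,4)
Step 6: enter (5,4), '\' deflects down->right, move right to (5,5)
Step 7: enter (5,5), '.' pass, move right to (5,6)
Step 8: enter (5,6), '.' pass, move right to (5,7)
Step 9: enter (5,7), '.' pass, move right to (5,8)
Step 10: enter (5,8), '.' pass, move right to (5,9)
Step 11: at (5,9) — EXIT via right edge, pos 5

Answer: exits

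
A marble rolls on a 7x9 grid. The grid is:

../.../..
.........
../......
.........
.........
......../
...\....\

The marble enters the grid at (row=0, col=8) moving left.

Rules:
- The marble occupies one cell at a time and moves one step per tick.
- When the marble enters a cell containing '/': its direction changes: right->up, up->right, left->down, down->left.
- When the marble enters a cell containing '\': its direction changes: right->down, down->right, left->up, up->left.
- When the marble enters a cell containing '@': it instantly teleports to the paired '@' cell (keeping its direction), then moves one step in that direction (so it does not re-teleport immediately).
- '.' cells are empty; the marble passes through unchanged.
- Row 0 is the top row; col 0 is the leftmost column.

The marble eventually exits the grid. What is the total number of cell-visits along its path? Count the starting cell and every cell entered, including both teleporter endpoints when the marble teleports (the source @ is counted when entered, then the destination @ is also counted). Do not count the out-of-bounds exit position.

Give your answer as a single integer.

Step 1: enter (0,8), '.' pass, move left to (0,7)
Step 2: enter (0,7), '.' pass, move left to (0,6)
Step 3: enter (0,6), '/' deflects left->down, move down to (1,6)
Step 4: enter (1,6), '.' pass, move down to (2,6)
Step 5: enter (2,6), '.' pass, move down to (3,6)
Step 6: enter (3,6), '.' pass, move down to (4,6)
Step 7: enter (4,6), '.' pass, move down to (5,6)
Step 8: enter (5,6), '.' pass, move down to (6,6)
Step 9: enter (6,6), '.' pass, move down to (7,6)
Step 10: at (7,6) — EXIT via bottom edge, pos 6
Path length (cell visits): 9

Answer: 9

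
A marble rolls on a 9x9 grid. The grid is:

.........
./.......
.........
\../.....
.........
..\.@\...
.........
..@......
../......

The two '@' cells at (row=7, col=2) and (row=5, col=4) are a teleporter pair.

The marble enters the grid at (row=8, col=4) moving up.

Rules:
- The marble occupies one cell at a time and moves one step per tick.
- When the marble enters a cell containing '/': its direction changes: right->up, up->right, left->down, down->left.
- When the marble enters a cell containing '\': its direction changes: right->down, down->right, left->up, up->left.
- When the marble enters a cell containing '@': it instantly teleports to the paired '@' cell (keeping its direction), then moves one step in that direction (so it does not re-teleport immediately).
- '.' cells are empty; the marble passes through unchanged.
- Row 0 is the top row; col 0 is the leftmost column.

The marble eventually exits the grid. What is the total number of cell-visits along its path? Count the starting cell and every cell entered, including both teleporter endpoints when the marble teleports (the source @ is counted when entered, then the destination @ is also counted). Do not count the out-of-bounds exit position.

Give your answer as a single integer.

Step 1: enter (8,4), '.' pass, move up to (7,4)
Step 2: enter (7,4), '.' pass, move up to (6,4)
Step 3: enter (6,4), '.' pass, move up to (5,4)
Step 4: enter (5,4), '@' teleport (5,4)->(7,2), also enter (7,2), move up to (6,2)
Step 5: enter (6,2), '.' pass, move up to (5,2)
Step 6: enter (5,2), '\' deflects up->left, move left to (5,1)
Step 7: enter (5,1), '.' pass, move left to (5,0)
Step 8: enter (5,0), '.' pass, move left to (5,-1)
Step 9: at (5,-1) — EXIT via left edge, pos 5
Path length (cell visits): 9

Answer: 9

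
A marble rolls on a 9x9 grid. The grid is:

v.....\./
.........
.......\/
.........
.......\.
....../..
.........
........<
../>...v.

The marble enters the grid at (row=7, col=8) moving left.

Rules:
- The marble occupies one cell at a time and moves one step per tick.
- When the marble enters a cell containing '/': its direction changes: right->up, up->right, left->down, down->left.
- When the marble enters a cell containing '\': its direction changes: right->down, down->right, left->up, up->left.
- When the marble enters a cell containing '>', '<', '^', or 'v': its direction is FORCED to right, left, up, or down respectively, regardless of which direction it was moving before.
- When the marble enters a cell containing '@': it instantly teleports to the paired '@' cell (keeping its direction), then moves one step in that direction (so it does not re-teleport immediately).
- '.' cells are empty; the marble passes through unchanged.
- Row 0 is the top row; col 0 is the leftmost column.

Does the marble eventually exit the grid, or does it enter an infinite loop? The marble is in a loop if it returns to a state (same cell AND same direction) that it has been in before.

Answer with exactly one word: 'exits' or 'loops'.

Step 1: enter (7,8), '<' forces left->left, move left to (7,7)
Step 2: enter (7,7), '.' pass, move left to (7,6)
Step 3: enter (7,6), '.' pass, move left to (7,5)
Step 4: enter (7,5), '.' pass, move left to (7,4)
Step 5: enter (7,4), '.' pass, move left to (7,3)
Step 6: enter (7,3), '.' pass, move left to (7,2)
Step 7: enter (7,2), '.' pass, move left to (7,1)
Step 8: enter (7,1), '.' pass, move left to (7,0)
Step 9: enter (7,0), '.' pass, move left to (7,-1)
Step 10: at (7,-1) — EXIT via left edge, pos 7

Answer: exits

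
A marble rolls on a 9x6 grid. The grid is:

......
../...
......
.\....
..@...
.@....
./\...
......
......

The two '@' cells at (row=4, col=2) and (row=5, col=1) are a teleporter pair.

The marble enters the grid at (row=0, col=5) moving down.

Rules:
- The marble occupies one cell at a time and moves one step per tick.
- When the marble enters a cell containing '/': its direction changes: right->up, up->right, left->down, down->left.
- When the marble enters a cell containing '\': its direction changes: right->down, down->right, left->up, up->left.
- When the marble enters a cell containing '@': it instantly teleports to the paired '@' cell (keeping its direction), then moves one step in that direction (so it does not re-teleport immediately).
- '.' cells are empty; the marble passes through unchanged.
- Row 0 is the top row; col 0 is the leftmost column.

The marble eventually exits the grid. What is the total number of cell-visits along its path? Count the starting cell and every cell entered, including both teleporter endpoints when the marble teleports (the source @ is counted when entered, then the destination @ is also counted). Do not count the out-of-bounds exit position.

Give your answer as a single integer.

Step 1: enter (0,5), '.' pass, move down to (1,5)
Step 2: enter (1,5), '.' pass, move down to (2,5)
Step 3: enter (2,5), '.' pass, move down to (3,5)
Step 4: enter (3,5), '.' pass, move down to (4,5)
Step 5: enter (4,5), '.' pass, move down to (5,5)
Step 6: enter (5,5), '.' pass, move down to (6,5)
Step 7: enter (6,5), '.' pass, move down to (7,5)
Step 8: enter (7,5), '.' pass, move down to (8,5)
Step 9: enter (8,5), '.' pass, move down to (9,5)
Step 10: at (9,5) — EXIT via bottom edge, pos 5
Path length (cell visits): 9

Answer: 9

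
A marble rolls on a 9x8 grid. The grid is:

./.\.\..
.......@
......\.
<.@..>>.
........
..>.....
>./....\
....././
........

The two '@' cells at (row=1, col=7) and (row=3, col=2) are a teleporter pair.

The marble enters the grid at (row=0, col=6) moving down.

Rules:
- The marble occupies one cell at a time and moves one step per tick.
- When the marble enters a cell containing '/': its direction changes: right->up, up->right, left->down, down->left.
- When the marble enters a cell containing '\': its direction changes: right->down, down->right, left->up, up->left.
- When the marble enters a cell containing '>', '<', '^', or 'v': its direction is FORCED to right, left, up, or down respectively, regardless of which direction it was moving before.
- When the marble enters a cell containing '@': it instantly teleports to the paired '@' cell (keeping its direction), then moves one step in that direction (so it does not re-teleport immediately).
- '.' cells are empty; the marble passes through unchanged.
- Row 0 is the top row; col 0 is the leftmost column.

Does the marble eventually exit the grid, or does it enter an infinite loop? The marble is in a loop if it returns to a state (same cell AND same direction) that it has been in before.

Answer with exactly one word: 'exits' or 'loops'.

Answer: exits

Derivation:
Step 1: enter (0,6), '.' pass, move down to (1,6)
Step 2: enter (1,6), '.' pass, move down to (2,6)
Step 3: enter (2,6), '\' deflects down->right, move right to (2,7)
Step 4: enter (2,7), '.' pass, move right to (2,8)
Step 5: at (2,8) — EXIT via right edge, pos 2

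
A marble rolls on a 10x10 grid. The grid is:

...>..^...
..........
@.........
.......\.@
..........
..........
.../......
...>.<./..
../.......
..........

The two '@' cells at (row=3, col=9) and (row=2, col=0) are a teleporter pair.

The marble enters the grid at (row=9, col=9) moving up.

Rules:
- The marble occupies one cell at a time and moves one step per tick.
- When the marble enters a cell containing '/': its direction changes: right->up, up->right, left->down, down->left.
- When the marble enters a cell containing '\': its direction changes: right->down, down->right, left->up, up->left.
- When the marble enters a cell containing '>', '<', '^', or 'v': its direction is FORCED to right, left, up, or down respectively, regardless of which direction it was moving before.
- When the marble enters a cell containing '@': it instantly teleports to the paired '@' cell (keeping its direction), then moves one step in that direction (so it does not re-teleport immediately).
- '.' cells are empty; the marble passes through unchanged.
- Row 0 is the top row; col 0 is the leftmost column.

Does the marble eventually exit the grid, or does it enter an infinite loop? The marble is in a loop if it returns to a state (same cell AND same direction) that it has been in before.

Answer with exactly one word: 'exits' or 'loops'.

Step 1: enter (9,9), '.' pass, move up to (8,9)
Step 2: enter (8,9), '.' pass, move up to (7,9)
Step 3: enter (7,9), '.' pass, move up to (6,9)
Step 4: enter (6,9), '.' pass, move up to (5,9)
Step 5: enter (5,9), '.' pass, move up to (4,9)
Step 6: enter (4,9), '.' pass, move up to (3,9)
Step 7: enter (3,9), '@' teleport (3,9)->(2,0), also enter (2,0), move up to (1,0)
Step 8: enter (1,0), '.' pass, move up to (0,0)
Step 9: enter (0,0), '.' pass, move up to (-1,0)
Step 10: at (-1,0) — EXIT via top edge, pos 0

Answer: exits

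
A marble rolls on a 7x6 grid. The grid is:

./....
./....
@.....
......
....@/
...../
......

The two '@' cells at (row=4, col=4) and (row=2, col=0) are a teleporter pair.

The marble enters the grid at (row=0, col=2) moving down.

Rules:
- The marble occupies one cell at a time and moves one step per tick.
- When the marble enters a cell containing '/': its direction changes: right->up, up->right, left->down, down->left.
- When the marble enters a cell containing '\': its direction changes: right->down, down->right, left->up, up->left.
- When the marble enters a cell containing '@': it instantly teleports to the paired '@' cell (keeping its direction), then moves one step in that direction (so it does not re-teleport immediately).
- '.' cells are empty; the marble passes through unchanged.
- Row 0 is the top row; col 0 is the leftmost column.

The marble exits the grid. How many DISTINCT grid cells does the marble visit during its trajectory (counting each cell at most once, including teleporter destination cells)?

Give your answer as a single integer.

Step 1: enter (0,2), '.' pass, move down to (1,2)
Step 2: enter (1,2), '.' pass, move down to (2,2)
Step 3: enter (2,2), '.' pass, move down to (3,2)
Step 4: enter (3,2), '.' pass, move down to (4,2)
Step 5: enter (4,2), '.' pass, move down to (5,2)
Step 6: enter (5,2), '.' pass, move down to (6,2)
Step 7: enter (6,2), '.' pass, move down to (7,2)
Step 8: at (7,2) — EXIT via bottom edge, pos 2
Distinct cells visited: 7 (path length 7)

Answer: 7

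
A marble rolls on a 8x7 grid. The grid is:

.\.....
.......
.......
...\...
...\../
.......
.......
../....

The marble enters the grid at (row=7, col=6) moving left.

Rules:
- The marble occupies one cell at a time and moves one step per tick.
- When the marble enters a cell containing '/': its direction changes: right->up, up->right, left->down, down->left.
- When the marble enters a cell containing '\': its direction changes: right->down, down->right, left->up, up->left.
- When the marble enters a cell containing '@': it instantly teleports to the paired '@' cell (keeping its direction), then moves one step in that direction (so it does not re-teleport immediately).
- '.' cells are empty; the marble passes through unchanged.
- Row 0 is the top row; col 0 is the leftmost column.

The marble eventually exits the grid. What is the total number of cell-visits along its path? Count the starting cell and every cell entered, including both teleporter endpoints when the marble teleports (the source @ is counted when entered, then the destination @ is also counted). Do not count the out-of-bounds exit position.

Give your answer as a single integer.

Answer: 5

Derivation:
Step 1: enter (7,6), '.' pass, move left to (7,5)
Step 2: enter (7,5), '.' pass, move left to (7,4)
Step 3: enter (7,4), '.' pass, move left to (7,3)
Step 4: enter (7,3), '.' pass, move left to (7,2)
Step 5: enter (7,2), '/' deflects left->down, move down to (8,2)
Step 6: at (8,2) — EXIT via bottom edge, pos 2
Path length (cell visits): 5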